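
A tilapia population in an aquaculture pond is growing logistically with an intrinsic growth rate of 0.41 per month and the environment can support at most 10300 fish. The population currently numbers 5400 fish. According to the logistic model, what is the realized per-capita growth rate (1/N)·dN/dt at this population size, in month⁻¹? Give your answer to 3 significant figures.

0.195 per month

(1/N)·dN/dt = r(1 − N/K) = 0.41 × (1 − 5400/10300).
= 0.41 × 0.47573 = 0.19505.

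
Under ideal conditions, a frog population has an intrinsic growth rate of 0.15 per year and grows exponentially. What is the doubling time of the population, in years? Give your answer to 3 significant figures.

Doubling time t_d = ln(2)/r = 0.6931/0.15 = 4.621.

4.62 years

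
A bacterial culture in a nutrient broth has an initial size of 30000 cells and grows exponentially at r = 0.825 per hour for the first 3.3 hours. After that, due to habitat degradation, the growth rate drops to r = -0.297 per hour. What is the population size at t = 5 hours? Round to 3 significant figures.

Phase 1: N(3.3) = 30000·e^(0.825×3.3) = 30000·e^2.722 = 456550.
Phase 2 runs for 5 − 3.3 = 1.7 hours at r = -0.297.
N(5) = 456550·e^(-0.297×1.7) = 456550·e^-0.5049 = 275558.

276000 cells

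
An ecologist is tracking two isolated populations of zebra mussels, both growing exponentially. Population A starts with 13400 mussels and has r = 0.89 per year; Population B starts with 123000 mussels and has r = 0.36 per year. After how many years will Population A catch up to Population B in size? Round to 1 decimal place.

Set 13400·e^(0.89t) = 123000·e^(0.36t).
e^((0.89 − 0.36)t) = 123000/13400 → e^(0.53·t) = 9.1791.
0.53·t = ln(9.1791) = 2.2169, so t = 2.2169/0.53 = 4.1829.

4.2 years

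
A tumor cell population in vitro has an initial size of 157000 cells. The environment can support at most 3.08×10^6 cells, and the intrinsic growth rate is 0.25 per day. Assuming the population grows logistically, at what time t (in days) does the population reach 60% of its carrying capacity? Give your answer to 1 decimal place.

13.3 days

A = (K − N₀)/N₀ = (3.08×10^6 − 157000)/157000 = 18.618.
Solve 3.08×10^6/(1 + 18.618·e^(−0.25t)) = 1.848×10^6: 1 + 18.618·e^(−0.25t) = 1.6667, so e^(−0.25t) = 0.035808.
−0.25·t = ln(0.035808) = -3.3296, so t = 3.3296/0.25 = 13.318.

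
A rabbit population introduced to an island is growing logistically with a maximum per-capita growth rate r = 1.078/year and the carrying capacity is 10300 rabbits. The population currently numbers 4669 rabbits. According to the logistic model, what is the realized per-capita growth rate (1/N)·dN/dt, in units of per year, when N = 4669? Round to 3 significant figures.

0.589 per year

(1/N)·dN/dt = r(1 − N/K) = 1.078 × (1 − 4669/10300).
= 1.078 × 0.5467 = 0.58934.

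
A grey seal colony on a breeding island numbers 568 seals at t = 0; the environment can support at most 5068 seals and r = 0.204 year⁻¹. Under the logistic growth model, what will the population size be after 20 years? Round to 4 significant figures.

A = (K − N₀)/N₀ = (5068 − 568)/568 = 7.9225.
N(t) = K/(1 + A·e^(−rt)) = 5068/(1 + 7.9225×e^(−0.204×20)).
e^(−4.08) = 0.016907; denominator = 1 + 7.9225×0.016907 = 1.1339.
N = 5068/1.1339 = 4469.33.

4469 seals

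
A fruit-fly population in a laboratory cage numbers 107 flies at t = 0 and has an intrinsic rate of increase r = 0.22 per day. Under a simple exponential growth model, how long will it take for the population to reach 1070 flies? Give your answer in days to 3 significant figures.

Set N₀·e^(rt) = 1070: e^(0.22·t) = 1070/107 = 10.
0.22·t = ln(10) = 2.3026, so t = 2.3026/0.22 = 10.466.

10.5 days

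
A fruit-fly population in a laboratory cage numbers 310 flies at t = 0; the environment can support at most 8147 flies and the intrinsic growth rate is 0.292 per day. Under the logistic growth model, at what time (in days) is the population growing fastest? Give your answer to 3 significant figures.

Logistic growth is fastest at N = K/2 = 4073.5.
A = (K − N₀)/N₀ = 25.281. Set K/(1 + A·e^(−rt)) = K/2 → A·e^(−rt) = 1.
e^(−0.292t) = 1/25.281 = 0.039556, so t = ln(25.281)/0.292 = 3.23/0.292 = 11.062.

11.1 days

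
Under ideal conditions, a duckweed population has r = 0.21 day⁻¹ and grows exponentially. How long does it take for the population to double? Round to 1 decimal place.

3.3 days

Doubling time t_d = ln(2)/r = 0.6931/0.21 = 3.3007.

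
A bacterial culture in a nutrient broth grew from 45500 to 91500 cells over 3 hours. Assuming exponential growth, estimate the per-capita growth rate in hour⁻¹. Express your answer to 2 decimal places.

0.23 per hour

From N(t) = N₀·e^(rt): e^(r·3) = 91500/45500 = 2.011.
r·3 = ln(2.011) = 0.69863, so r = 0.69863/3 = 0.23288.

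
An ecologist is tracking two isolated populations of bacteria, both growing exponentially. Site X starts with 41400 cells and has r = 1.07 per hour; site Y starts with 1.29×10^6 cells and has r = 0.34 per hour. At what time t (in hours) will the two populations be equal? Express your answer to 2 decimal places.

Set 41400·e^(1.07t) = 1.29×10^6·e^(0.34t).
e^((1.07 − 0.34)t) = 1.29×10^6/41400 → e^(0.73·t) = 31.159.
0.73·t = ln(31.159) = 3.4391, so t = 3.4391/0.73 = 4.7111.

4.71 hours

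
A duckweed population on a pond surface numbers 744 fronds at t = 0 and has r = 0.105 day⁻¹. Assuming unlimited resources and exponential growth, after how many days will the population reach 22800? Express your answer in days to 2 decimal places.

Set N₀·e^(rt) = 22800: e^(0.105·t) = 22800/744 = 30.645.
0.105·t = ln(30.645) = 3.4225, so t = 3.4225/0.105 = 32.595.

32.59 days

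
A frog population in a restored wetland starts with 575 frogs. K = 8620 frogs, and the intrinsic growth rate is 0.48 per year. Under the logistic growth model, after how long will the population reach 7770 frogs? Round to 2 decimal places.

A = (K − N₀)/N₀ = (8620 − 575)/575 = 13.991.
Solve 8620/(1 + 13.991·e^(−0.48t)) = 7770: 1 + 13.991·e^(−0.48t) = 1.1094, so e^(−0.48t) = 0.00781879.
−0.48·t = ln(0.00781879) = -4.8512, so t = 4.8512/0.48 = 10.107.

10.11 years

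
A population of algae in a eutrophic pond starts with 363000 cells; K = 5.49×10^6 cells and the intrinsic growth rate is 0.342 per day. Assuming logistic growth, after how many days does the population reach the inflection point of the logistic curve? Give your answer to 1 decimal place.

Logistic growth is fastest at N = K/2 = 2.745×10^6.
A = (K − N₀)/N₀ = 14.124. Set K/(1 + A·e^(−rt)) = K/2 → A·e^(−rt) = 1.
e^(−0.342t) = 1/14.124 = 0.0708016, so t = ln(14.124)/0.342 = 2.6479/0.342 = 7.7423.

7.7 days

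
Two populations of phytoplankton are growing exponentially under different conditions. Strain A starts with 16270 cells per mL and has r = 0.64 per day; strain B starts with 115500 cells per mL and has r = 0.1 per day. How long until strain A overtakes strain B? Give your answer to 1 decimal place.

Set 16270·e^(0.64t) = 115500·e^(0.1t).
e^((0.64 − 0.1)t) = 115500/16270 → e^(0.54·t) = 7.099.
0.54·t = ln(7.099) = 1.9599, so t = 1.9599/0.54 = 3.6295.

3.6 days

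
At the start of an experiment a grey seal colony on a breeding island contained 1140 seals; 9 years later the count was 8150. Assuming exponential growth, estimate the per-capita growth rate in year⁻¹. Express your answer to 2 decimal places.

0.22 per year

From N(t) = N₀·e^(rt): e^(r·9) = 8150/1140 = 7.1491.
r·9 = ln(7.1491) = 1.967, so r = 1.967/9 = 0.21855.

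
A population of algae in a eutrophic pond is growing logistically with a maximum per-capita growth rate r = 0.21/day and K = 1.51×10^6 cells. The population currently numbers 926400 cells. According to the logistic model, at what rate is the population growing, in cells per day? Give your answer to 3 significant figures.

dN/dt = rN(1 − N/K) = 0.21 × 926400 × (1 − 926400/1.51×10^6).
1 − 926400/1.51×10^6 = 0.38649; dN/dt = 0.21 × 926400 × 0.38649 = 75189.

75200 cells per day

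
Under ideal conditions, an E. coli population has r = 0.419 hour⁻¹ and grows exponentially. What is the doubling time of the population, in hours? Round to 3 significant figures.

1.65 hours

Doubling time t_d = ln(2)/r = 0.6931/0.419 = 1.6543.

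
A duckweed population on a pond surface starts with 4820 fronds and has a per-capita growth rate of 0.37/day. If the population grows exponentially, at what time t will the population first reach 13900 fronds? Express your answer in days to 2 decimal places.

Set N₀·e^(rt) = 13900: e^(0.37·t) = 13900/4820 = 2.8838.
0.37·t = ln(2.8838) = 1.0591, so t = 1.0591/0.37 = 2.8625.

2.86 days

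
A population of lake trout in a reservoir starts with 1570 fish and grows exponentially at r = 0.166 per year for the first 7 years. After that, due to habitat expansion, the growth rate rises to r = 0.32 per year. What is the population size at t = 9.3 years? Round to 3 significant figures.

10500 fish

Phase 1: N(7) = 1570·e^(0.166×7) = 1570·e^1.162 = 5018.22.
Phase 2 runs for 9.3 − 7 = 2.3 years at r = 0.32.
N(9.3) = 5018.22·e^(0.32×2.3) = 5018.22·e^0.736 = 10475.9.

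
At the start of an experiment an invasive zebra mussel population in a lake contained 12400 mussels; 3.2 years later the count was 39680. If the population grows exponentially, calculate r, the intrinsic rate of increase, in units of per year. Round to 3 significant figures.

0.363 per year

From N(t) = N₀·e^(rt): e^(r·3.2) = 39680/12400 = 3.2.
r·3.2 = ln(3.2) = 1.1632, so r = 1.1632/3.2 = 0.36348.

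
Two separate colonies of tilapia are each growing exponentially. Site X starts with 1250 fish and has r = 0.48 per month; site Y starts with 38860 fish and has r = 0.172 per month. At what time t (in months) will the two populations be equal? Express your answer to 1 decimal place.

Set 1250·e^(0.48t) = 38860·e^(0.172t).
e^((0.48 − 0.172)t) = 38860/1250 → e^(0.308·t) = 31.088.
0.308·t = ln(31.088) = 3.4368, so t = 3.4368/0.308 = 11.159.

11.2 months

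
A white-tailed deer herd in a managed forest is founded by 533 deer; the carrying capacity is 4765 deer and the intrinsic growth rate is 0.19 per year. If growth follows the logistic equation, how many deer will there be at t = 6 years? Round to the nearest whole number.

A = (K − N₀)/N₀ = (4765 − 533)/533 = 7.94.
N(t) = K/(1 + A·e^(−rt)) = 4765/(1 + 7.94×e^(−0.19×6)).
e^(−1.14) = 0.31982; denominator = 1 + 7.94×0.31982 = 3.5394.
N = 4765/3.5394 = 1346.29.

1346 deer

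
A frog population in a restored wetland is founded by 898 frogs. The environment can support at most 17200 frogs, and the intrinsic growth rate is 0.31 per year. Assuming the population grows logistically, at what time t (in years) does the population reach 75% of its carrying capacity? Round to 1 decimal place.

A = (K − N₀)/N₀ = (17200 − 898)/898 = 18.154.
Solve 17200/(1 + 18.154·e^(−0.31t)) = 12900: 1 + 18.154·e^(−0.31t) = 1.3333, so e^(−0.31t) = 0.0183618.
−0.31·t = ln(0.0183618) = -3.9975, so t = 3.9975/0.31 = 12.895.

12.9 years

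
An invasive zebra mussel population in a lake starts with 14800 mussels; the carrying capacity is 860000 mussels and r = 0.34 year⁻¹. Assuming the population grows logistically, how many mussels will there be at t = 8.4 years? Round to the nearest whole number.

200765 mussels

A = (K − N₀)/N₀ = (860000 − 14800)/14800 = 57.108.
N(t) = K/(1 + A·e^(−rt)) = 860000/(1 + 57.108×e^(−0.34×8.4)).
e^(−2.856) = 0.057498; denominator = 1 + 57.108×0.057498 = 4.2836.
N = 860000/4.2836 = 200765.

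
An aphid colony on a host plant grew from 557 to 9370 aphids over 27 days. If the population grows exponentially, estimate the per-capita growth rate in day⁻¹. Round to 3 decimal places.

From N(t) = N₀·e^(rt): e^(r·27) = 9370/557 = 16.822.
r·27 = ln(16.822) = 2.8227, so r = 2.8227/27 = 0.10454.

0.105 per day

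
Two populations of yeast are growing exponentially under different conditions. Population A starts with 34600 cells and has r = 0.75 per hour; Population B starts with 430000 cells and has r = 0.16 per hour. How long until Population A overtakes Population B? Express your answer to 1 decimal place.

4.3 hours

Set 34600·e^(0.75t) = 430000·e^(0.16t).
e^((0.75 − 0.16)t) = 430000/34600 → e^(0.59·t) = 12.428.
0.59·t = ln(12.428) = 2.5199, so t = 2.5199/0.59 = 4.2711.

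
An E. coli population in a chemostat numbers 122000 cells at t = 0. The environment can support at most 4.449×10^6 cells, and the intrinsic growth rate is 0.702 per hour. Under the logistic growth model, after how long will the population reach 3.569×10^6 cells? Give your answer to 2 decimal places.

7.08 hours

A = (K − N₀)/N₀ = (4.449×10^6 − 122000)/122000 = 35.467.
Solve 4.449×10^6/(1 + 35.467·e^(−0.702t)) = 3.569×10^6: 1 + 35.467·e^(−0.702t) = 1.2466, so e^(−0.702t) = 0.00695199.
−0.702·t = ln(0.00695199) = -4.9687, so t = 4.9687/0.702 = 7.078.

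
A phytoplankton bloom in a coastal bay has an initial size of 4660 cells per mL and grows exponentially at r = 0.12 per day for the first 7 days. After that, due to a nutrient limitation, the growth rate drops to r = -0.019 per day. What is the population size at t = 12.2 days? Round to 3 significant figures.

Phase 1: N(7) = 4660·e^(0.12×7) = 4660·e^0.84 = 10794.3.
Phase 2 runs for 12.2 − 7 = 5.2 days at r = -0.019.
N(12.2) = 10794.3·e^(-0.019×5.2) = 10794.3·e^-0.0988 = 9778.79.

9780 cells per mL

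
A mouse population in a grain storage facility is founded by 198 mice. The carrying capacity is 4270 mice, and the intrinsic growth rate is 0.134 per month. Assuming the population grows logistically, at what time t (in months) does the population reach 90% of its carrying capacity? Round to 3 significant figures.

39.0 months

A = (K − N₀)/N₀ = (4270 − 198)/198 = 20.566.
Solve 4270/(1 + 20.566·e^(−0.134t)) = 3843: 1 + 20.566·e^(−0.134t) = 1.1111, so e^(−0.134t) = 0.00540275.
−0.134·t = ln(0.00540275) = -5.2208, so t = 5.2208/0.134 = 38.962.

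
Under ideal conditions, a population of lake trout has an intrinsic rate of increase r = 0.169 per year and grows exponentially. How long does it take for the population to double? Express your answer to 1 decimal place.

4.1 years

Doubling time t_d = ln(2)/r = 0.6931/0.169 = 4.1015.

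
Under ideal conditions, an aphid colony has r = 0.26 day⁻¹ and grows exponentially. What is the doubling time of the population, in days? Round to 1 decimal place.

Doubling time t_d = ln(2)/r = 0.6931/0.26 = 2.666.

2.7 days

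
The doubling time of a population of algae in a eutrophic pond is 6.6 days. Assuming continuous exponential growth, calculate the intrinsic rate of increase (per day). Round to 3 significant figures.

r = ln(2)/t_d = 0.6931/6.6 = 0.10502.

0.105 per day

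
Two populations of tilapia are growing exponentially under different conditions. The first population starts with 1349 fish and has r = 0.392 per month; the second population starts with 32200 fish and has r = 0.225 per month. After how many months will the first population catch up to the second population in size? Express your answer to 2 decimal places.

Set 1349·e^(0.392t) = 32200·e^(0.225t).
e^((0.392 − 0.225)t) = 32200/1349 → e^(0.167·t) = 23.87.
0.167·t = ln(23.87) = 3.1726, so t = 3.1726/0.167 = 18.998.

19.00 months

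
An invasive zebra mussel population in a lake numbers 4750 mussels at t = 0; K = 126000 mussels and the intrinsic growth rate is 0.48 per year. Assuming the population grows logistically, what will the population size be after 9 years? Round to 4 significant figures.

94070 mussels

A = (K − N₀)/N₀ = (126000 − 4750)/4750 = 25.526.
N(t) = K/(1 + A·e^(−rt)) = 126000/(1 + 25.526×e^(−0.48×9)).
e^(−4.32) = 0.0133; denominator = 1 + 25.526×0.0133 = 1.3395.
N = 126000/1.3395 = 94065.2.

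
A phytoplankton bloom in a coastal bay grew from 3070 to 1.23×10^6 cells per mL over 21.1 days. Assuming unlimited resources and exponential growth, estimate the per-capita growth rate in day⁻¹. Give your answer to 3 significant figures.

0.284 per day

From N(t) = N₀·e^(rt): e^(r·21.1) = 1.23×10^6/3070 = 400.65.
r·21.1 = ln(400.65) = 5.9931, so r = 5.9931/21.1 = 0.28403.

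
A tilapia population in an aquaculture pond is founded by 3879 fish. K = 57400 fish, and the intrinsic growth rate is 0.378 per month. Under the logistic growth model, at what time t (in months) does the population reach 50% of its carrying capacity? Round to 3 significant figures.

A = (K − N₀)/N₀ = (57400 − 3879)/3879 = 13.798.
Solve 57400/(1 + 13.798·e^(−0.378t)) = 28700: 1 + 13.798·e^(−0.378t) = 2, so e^(−0.378t) = 0.0724762.
−0.378·t = ln(0.0724762) = -2.6245, so t = 2.6245/0.378 = 6.9431.

6.94 months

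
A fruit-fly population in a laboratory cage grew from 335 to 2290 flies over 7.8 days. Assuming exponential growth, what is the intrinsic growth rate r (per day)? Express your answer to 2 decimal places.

From N(t) = N₀·e^(rt): e^(r·7.8) = 2290/335 = 6.8358.
r·7.8 = ln(6.8358) = 1.9222, so r = 1.9222/7.8 = 0.24643.

0.25 per day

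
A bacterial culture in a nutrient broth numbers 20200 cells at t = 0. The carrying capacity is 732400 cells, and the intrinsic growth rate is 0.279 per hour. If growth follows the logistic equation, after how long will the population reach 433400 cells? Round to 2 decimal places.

14.10 hours

A = (K − N₀)/N₀ = (732400 − 20200)/20200 = 35.257.
Solve 732400/(1 + 35.257·e^(−0.279t)) = 433400: 1 + 35.257·e^(−0.279t) = 1.6899, so e^(−0.279t) = 0.0195673.
−0.279·t = ln(0.0195673) = -3.9339, so t = 3.9339/0.279 = 14.1.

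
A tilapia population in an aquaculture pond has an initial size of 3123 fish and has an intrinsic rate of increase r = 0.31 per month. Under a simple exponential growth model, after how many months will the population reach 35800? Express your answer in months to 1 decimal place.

Set N₀·e^(rt) = 35800: e^(0.31·t) = 35800/3123 = 11.463.
0.31·t = ln(11.463) = 2.4392, so t = 2.4392/0.31 = 7.8682.

7.9 months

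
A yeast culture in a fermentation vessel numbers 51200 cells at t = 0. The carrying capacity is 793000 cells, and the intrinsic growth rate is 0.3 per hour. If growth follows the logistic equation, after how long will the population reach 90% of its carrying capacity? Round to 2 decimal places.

16.24 hours

A = (K − N₀)/N₀ = (793000 − 51200)/51200 = 14.488.
Solve 793000/(1 + 14.488·e^(−0.3t)) = 713700: 1 + 14.488·e^(−0.3t) = 1.1111, so e^(−0.3t) = 0.00766903.
−0.3·t = ln(0.00766903) = -4.8706, so t = 4.8706/0.3 = 16.235.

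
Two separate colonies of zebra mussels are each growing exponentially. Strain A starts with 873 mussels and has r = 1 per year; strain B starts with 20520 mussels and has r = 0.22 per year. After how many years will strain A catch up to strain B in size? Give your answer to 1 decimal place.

4.0 years

Set 873·e^(1t) = 20520·e^(0.22t).
e^((1 − 0.22)t) = 20520/873 → e^(0.78·t) = 23.505.
0.78·t = ln(23.505) = 3.1572, so t = 3.1572/0.78 = 4.0477.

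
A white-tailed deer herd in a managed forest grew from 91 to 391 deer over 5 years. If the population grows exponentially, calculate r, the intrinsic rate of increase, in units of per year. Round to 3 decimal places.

0.292 per year

From N(t) = N₀·e^(rt): e^(r·5) = 391/91 = 4.2967.
r·5 = ln(4.2967) = 1.4578, so r = 1.4578/5 = 0.29157.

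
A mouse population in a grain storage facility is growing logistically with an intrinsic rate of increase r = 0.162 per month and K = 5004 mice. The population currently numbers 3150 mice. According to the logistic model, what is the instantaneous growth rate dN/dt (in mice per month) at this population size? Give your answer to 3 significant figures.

dN/dt = rN(1 − N/K) = 0.162 × 3150 × (1 − 3150/5004).
1 − 3150/5004 = 0.3705; dN/dt = 0.162 × 3150 × 0.3705 = 189.07.

189 mice per month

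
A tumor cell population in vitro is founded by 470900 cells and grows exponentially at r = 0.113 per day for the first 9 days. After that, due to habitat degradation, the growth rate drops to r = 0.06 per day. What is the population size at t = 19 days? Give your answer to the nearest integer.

2372372 cells

Phase 1: N(9) = 470900·e^(0.113×9) = 470900·e^1.017 = 1.301986×10^6.
Phase 2 runs for 19 − 9 = 10 days at r = 0.06.
N(19) = 1.301986×10^6·e^(0.06×10) = 1.301986×10^6·e^0.6 = 2.372372×10^6.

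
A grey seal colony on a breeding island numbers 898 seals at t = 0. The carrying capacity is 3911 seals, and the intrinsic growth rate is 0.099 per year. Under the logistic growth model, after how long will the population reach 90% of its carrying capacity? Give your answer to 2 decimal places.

34.42 years

A = (K − N₀)/N₀ = (3911 − 898)/898 = 3.3552.
Solve 3911/(1 + 3.3552·e^(−0.099t)) = 3519.9: 1 + 3.3552·e^(−0.099t) = 1.1111, so e^(−0.099t) = 0.0331158.
−0.099·t = ln(0.0331158) = -3.4077, so t = 3.4077/0.099 = 34.422.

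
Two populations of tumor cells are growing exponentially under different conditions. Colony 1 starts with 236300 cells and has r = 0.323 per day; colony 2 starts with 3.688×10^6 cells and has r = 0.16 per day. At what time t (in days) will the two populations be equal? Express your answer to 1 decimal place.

16.9 days

Set 236300·e^(0.323t) = 3.688×10^6·e^(0.16t).
e^((0.323 − 0.16)t) = 3.688×10^6/236300 → e^(0.163·t) = 15.607.
0.163·t = ln(15.607) = 2.7477, so t = 2.7477/0.163 = 16.857.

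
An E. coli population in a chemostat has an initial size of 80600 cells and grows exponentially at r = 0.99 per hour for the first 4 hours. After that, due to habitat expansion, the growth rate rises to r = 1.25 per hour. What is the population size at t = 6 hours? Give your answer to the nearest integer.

Phase 1: N(4) = 80600·e^(0.99×4) = 80600·e^3.96 = 4.22806×10^6.
Phase 2 runs for 6 − 4 = 2 hours at r = 1.25.
N(6) = 4.22806×10^6·e^(1.25×2) = 4.22806×10^6·e^2.5 = 5.150832×10^7.

51508321 cells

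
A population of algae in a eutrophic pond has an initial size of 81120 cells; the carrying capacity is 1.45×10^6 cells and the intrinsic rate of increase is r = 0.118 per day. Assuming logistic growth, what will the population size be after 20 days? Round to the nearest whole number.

A = (K − N₀)/N₀ = (1.45×10^6 − 81120)/81120 = 16.875.
N(t) = K/(1 + A·e^(−rt)) = 1.45×10^6/(1 + 16.875×e^(−0.118×20)).
e^(−2.36) = 0.09442; denominator = 1 + 16.875×0.09442 = 2.5933.
N = 1.45×10^6/2.5933 = 559129.

559129 cells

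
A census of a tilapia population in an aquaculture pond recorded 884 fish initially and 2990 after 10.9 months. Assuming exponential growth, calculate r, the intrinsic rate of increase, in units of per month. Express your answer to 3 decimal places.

From N(t) = N₀·e^(rt): e^(r·10.9) = 2990/884 = 3.3824.
r·10.9 = ln(3.3824) = 1.2186, so r = 1.2186/10.9 = 0.1118.

0.112 per month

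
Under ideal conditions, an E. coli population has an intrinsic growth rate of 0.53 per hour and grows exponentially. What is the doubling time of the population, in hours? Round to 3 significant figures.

Doubling time t_d = ln(2)/r = 0.6931/0.53 = 1.3078.

1.31 hours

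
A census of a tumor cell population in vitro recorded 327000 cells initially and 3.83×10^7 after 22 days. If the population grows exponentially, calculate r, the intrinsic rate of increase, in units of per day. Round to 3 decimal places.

From N(t) = N₀·e^(rt): e^(r·22) = 3.83×10^7/327000 = 117.13.
r·22 = ln(117.13) = 4.7632, so r = 4.7632/22 = 0.21651.

0.217 per day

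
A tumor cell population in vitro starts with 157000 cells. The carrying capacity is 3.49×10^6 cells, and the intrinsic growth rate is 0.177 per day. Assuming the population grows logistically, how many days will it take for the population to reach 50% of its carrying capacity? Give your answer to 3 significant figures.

17.3 days

A = (K − N₀)/N₀ = (3.49×10^6 − 157000)/157000 = 21.229.
Solve 3.49×10^6/(1 + 21.229·e^(−0.177t)) = 1.745×10^6: 1 + 21.229·e^(−0.177t) = 2, so e^(−0.177t) = 0.0471047.
−0.177·t = ln(0.0471047) = -3.0554, so t = 3.0554/0.177 = 17.262.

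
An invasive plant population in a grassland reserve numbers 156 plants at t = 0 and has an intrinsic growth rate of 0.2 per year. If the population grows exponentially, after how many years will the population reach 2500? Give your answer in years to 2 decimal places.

13.87 years

Set N₀·e^(rt) = 2500: e^(0.2·t) = 2500/156 = 16.026.
0.2·t = ln(16.026) = 2.7742, so t = 2.7742/0.2 = 13.871.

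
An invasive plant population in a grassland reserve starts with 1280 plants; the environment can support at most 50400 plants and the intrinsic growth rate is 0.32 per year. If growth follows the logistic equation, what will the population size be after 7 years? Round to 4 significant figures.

A = (K − N₀)/N₀ = (50400 − 1280)/1280 = 38.375.
N(t) = K/(1 + A·e^(−rt)) = 50400/(1 + 38.375×e^(−0.32×7)).
e^(−2.24) = 0.10646; denominator = 1 + 38.375×0.10646 = 5.0853.
N = 50400/5.0853 = 9910.83.

9911 plants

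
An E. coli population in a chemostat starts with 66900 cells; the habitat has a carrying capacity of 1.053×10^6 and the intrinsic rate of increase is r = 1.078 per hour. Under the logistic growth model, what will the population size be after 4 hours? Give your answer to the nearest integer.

879248 cells

A = (K − N₀)/N₀ = (1.053×10^6 − 66900)/66900 = 14.74.
N(t) = K/(1 + A·e^(−rt)) = 1.053×10^6/(1 + 14.74×e^(−1.078×4)).
e^(−4.312) = 0.013407; denominator = 1 + 14.74×0.013407 = 1.1976.
N = 1.053×10^6/1.1976 = 879248.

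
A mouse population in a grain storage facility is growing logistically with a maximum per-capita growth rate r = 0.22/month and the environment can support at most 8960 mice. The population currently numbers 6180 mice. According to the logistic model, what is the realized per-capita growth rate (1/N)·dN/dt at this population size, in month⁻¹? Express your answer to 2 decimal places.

(1/N)·dN/dt = r(1 − N/K) = 0.22 × (1 − 6180/8960).
= 0.22 × 0.31027 = 0.068259.

0.07 per month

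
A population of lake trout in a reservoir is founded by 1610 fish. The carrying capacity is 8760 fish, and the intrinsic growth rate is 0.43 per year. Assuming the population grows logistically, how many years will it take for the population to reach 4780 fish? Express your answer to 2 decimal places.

A = (K − N₀)/N₀ = (8760 − 1610)/1610 = 4.441.
Solve 8760/(1 + 4.441·e^(−0.43t)) = 4780: 1 + 4.441·e^(−0.43t) = 1.8326, so e^(−0.43t) = 0.187489.
−0.43·t = ln(0.187489) = -1.674, so t = 1.674/0.43 = 3.8931.

3.89 years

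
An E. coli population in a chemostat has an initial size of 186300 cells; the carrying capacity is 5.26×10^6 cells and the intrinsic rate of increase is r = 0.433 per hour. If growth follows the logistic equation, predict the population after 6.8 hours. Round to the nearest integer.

A = (K − N₀)/N₀ = (5.26×10^6 − 186300)/186300 = 27.234.
N(t) = K/(1 + A·e^(−rt)) = 5.26×10^6/(1 + 27.234×e^(−0.433×6.8)).
e^(−2.944) = 0.052634; denominator = 1 + 27.234×0.052634 = 2.4334.
N = 5.26×10^6/2.4334 = 2.161562×10^6.

2161562 cells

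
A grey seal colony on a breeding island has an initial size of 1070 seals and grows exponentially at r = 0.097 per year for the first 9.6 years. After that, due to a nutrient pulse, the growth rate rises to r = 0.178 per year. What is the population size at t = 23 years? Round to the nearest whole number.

Phase 1: N(9.6) = 1070·e^(0.097×9.6) = 1070·e^0.9312 = 2715.18.
Phase 2 runs for 23 − 9.6 = 13.4 years at r = 0.178.
N(23) = 2715.18·e^(0.178×13.4) = 2715.18·e^2.385 = 29490.2.

29490 seals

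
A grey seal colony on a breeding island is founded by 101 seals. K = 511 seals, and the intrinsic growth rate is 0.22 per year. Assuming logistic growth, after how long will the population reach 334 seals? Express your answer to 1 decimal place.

A = (K − N₀)/N₀ = (511 − 101)/101 = 4.0594.
Solve 511/(1 + 4.0594·e^(−0.22t)) = 334: 1 + 4.0594·e^(−0.22t) = 1.5299, so e^(−0.22t) = 0.130546.
−0.22·t = ln(0.130546) = -2.036, so t = 2.036/0.22 = 9.2547.

9.3 years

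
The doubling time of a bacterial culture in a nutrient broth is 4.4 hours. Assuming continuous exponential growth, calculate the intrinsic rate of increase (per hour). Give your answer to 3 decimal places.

0.158 per hour

r = ln(2)/t_d = 0.6931/4.4 = 0.15753.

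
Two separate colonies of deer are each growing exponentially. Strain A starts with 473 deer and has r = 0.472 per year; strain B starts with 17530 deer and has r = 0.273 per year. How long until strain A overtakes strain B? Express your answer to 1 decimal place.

Set 473·e^(0.472t) = 17530·e^(0.273t).
e^((0.472 − 0.273)t) = 17530/473 → e^(0.199·t) = 37.061.
0.199·t = ln(37.061) = 3.6126, so t = 3.6126/0.199 = 18.154.

18.2 years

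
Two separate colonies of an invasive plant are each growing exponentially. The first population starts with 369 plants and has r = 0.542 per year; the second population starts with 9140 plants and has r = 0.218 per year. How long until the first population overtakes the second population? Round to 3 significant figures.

9.91 years

Set 369·e^(0.542t) = 9140·e^(0.218t).
e^((0.542 − 0.218)t) = 9140/369 → e^(0.324·t) = 24.77.
0.324·t = ln(24.77) = 3.2096, so t = 3.2096/0.324 = 9.9062.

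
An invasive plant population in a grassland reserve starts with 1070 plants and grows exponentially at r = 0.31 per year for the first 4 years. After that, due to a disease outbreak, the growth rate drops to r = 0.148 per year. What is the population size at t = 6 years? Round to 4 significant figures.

Phase 1: N(4) = 1070·e^(0.31×4) = 1070·e^1.24 = 3697.51.
Phase 2 runs for 6 − 4 = 2 years at r = 0.148.
N(6) = 3697.51·e^(0.148×2) = 3697.51·e^0.296 = 4971.19.

4971 plants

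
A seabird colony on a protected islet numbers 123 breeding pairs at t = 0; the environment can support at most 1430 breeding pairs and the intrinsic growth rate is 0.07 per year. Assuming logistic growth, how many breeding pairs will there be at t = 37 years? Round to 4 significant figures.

795.7 breeding pairs

A = (K − N₀)/N₀ = (1430 − 123)/123 = 10.626.
N(t) = K/(1 + A·e^(−rt)) = 1430/(1 + 10.626×e^(−0.07×37)).
e^(−2.59) = 0.07502; denominator = 1 + 10.626×0.07502 = 1.7972.
N = 1430/1.7972 = 795.698.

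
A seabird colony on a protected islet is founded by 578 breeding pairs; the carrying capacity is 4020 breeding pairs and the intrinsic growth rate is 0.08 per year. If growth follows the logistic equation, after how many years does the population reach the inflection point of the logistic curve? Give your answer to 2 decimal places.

Logistic growth is fastest at N = K/2 = 2010.
A = (K − N₀)/N₀ = 5.955. Set K/(1 + A·e^(−rt)) = K/2 → A·e^(−rt) = 1.
e^(−0.08t) = 1/5.955 = 0.167926, so t = ln(5.955)/0.08 = 1.7842/0.08 = 22.303.

22.30 years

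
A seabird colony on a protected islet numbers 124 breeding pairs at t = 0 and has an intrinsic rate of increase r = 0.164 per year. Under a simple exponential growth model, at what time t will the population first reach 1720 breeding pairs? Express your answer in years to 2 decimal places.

16.04 years

Set N₀·e^(rt) = 1720: e^(0.164·t) = 1720/124 = 13.871.
0.164·t = ln(13.871) = 2.6298, so t = 2.6298/0.164 = 16.035.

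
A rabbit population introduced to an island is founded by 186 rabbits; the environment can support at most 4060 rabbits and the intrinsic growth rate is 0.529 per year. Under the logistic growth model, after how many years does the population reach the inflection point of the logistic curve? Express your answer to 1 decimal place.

5.7 years

Logistic growth is fastest at N = K/2 = 2030.
A = (K − N₀)/N₀ = 20.828. Set K/(1 + A·e^(−rt)) = K/2 → A·e^(−rt) = 1.
e^(−0.529t) = 1/20.828 = 0.0480124, so t = ln(20.828)/0.529 = 3.0363/0.529 = 5.7397.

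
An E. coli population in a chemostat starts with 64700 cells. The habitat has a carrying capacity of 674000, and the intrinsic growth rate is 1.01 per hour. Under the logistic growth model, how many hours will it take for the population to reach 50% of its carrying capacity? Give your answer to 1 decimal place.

2.2 hours

A = (K − N₀)/N₀ = (674000 − 64700)/64700 = 9.4173.
Solve 674000/(1 + 9.4173·e^(−1.01t)) = 337000: 1 + 9.4173·e^(−1.01t) = 2, so e^(−1.01t) = 0.106187.
−1.01·t = ln(0.106187) = -2.2425, so t = 2.2425/1.01 = 2.2203.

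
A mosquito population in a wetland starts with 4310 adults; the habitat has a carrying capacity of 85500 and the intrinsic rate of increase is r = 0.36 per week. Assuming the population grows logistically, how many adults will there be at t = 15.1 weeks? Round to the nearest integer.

79015 adults

A = (K − N₀)/N₀ = (85500 − 4310)/4310 = 18.838.
N(t) = K/(1 + A·e^(−rt)) = 85500/(1 + 18.838×e^(−0.36×15.1)).
e^(−5.436) = 0.0043569; denominator = 1 + 18.838×0.0043569 = 1.0821.
N = 85500/1.0821 = 79015.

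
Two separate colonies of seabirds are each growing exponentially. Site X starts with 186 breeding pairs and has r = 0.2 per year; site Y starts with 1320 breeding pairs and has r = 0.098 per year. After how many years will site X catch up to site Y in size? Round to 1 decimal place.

Set 186·e^(0.2t) = 1320·e^(0.098t).
e^((0.2 − 0.098)t) = 1320/186 → e^(0.102·t) = 7.0968.
0.102·t = ln(7.0968) = 1.9596, so t = 1.9596/0.102 = 19.212.

19.2 years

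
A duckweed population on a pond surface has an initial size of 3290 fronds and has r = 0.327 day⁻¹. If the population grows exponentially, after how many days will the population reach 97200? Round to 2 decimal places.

Set N₀·e^(rt) = 97200: e^(0.327·t) = 97200/3290 = 29.544.
0.327·t = ln(29.544) = 3.3859, so t = 3.3859/0.327 = 10.354.

10.35 days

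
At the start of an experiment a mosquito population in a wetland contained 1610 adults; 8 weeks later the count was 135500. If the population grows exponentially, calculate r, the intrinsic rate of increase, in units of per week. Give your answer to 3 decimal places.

0.554 per week

From N(t) = N₀·e^(rt): e^(r·8) = 135500/1610 = 84.161.
r·8 = ln(84.161) = 4.4327, so r = 4.4327/8 = 0.55409.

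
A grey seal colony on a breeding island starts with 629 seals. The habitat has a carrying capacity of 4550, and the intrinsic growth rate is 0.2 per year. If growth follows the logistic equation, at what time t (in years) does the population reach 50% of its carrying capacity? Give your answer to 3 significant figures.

9.15 years

A = (K − N₀)/N₀ = (4550 − 629)/629 = 6.2337.
Solve 4550/(1 + 6.2337·e^(−0.2t)) = 2275: 1 + 6.2337·e^(−0.2t) = 2, so e^(−0.2t) = 0.160418.
−0.2·t = ln(0.160418) = -1.83, so t = 1.83/0.2 = 9.1499.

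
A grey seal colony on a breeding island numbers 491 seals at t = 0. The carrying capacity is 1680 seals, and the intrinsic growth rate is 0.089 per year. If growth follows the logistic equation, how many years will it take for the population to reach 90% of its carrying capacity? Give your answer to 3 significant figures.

34.6 years

A = (K − N₀)/N₀ = (1680 − 491)/491 = 2.4216.
Solve 1680/(1 + 2.4216·e^(−0.089t)) = 1512: 1 + 2.4216·e^(−0.089t) = 1.1111, so e^(−0.089t) = 0.0458836.
−0.089·t = ln(0.0458836) = -3.0816, so t = 3.0816/0.089 = 34.625.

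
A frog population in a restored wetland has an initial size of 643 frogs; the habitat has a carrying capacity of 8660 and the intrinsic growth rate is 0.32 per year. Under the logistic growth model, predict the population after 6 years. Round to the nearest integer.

A = (K − N₀)/N₀ = (8660 − 643)/643 = 12.468.
N(t) = K/(1 + A·e^(−rt)) = 8660/(1 + 12.468×e^(−0.32×6)).
e^(−1.92) = 0.14661; denominator = 1 + 12.468×0.14661 = 2.8279.
N = 8660/2.8279 = 3062.33.

3062 frogs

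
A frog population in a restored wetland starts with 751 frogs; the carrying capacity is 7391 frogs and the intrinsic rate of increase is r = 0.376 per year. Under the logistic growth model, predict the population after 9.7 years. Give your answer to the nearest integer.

6007 frogs

A = (K − N₀)/N₀ = (7391 − 751)/751 = 8.8415.
N(t) = K/(1 + A·e^(−rt)) = 7391/(1 + 8.8415×e^(−0.376×9.7)).
e^(−3.647) = 0.026064; denominator = 1 + 8.8415×0.026064 = 1.2304.
N = 7391/1.2304 = 6006.76.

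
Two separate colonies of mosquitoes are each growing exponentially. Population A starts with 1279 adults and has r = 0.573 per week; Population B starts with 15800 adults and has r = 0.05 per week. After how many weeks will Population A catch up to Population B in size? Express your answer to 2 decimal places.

Set 1279·e^(0.573t) = 15800·e^(0.05t).
e^((0.573 − 0.05)t) = 15800/1279 → e^(0.523·t) = 12.353.
0.523·t = ln(12.353) = 2.5139, so t = 2.5139/0.523 = 4.8068.

4.81 weeks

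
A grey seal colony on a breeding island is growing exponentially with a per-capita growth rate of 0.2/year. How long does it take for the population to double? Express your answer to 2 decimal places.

Doubling time t_d = ln(2)/r = 0.6931/0.2 = 3.4657.

3.47 years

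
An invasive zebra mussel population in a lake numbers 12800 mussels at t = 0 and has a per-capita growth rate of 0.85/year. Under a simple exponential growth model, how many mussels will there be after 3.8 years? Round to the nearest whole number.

323580 mussels

N(t) = N₀·e^(rt) = 12800 × e^(0.85×3.8) = 12800 × e^3.23.
e^3.23 ≈ 25.28, so N ≈ 12800 × 25.28 = 323580.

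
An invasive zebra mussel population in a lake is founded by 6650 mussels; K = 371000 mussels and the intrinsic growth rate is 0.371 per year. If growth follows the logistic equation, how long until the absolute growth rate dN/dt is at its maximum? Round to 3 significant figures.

10.8 years

Logistic growth is fastest at N = K/2 = 185500.
A = (K − N₀)/N₀ = 54.789. Set K/(1 + A·e^(−rt)) = K/2 → A·e^(−rt) = 1.
e^(−0.371t) = 1/54.789 = 0.0182517, so t = ln(54.789)/0.371 = 4.0035/0.371 = 10.791.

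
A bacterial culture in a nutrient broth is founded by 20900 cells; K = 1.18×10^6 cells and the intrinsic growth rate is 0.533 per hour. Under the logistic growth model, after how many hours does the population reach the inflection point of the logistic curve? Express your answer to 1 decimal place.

Logistic growth is fastest at N = K/2 = 590000.
A = (K − N₀)/N₀ = 55.459. Set K/(1 + A·e^(−rt)) = K/2 → A·e^(−rt) = 1.
e^(−0.533t) = 1/55.459 = 0.0180312, so t = ln(55.459)/0.533 = 4.0156/0.533 = 7.5341.

7.5 hours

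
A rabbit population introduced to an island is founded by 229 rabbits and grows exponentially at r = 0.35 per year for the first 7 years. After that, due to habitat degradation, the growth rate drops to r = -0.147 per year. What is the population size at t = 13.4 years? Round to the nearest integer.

Phase 1: N(7) = 229·e^(0.35×7) = 229·e^2.45 = 2653.73.
Phase 2 runs for 13.4 − 7 = 6.4 years at r = -0.147.
N(13.4) = 2653.73·e^(-0.147×6.4) = 2653.73·e^-0.9408 = 1035.79.

1036 rabbits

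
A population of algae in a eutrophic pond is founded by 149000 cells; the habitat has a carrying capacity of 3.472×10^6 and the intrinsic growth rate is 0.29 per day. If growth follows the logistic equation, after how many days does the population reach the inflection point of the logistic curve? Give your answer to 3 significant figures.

10.7 days

Logistic growth is fastest at N = K/2 = 1.736×10^6.
A = (K − N₀)/N₀ = 22.302. Set K/(1 + A·e^(−rt)) = K/2 → A·e^(−rt) = 1.
e^(−0.29t) = 1/22.302 = 0.044839, so t = ln(22.302)/0.29 = 3.1047/0.29 = 10.706.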